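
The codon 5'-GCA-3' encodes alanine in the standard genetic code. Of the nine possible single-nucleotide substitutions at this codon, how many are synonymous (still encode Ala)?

3

Position 1: none → 0 synonymous.
Position 2: none → 0 synonymous.
Position 3: GCU, GCC, GCG → 3 synonymous.
Total: 0 + 0 + 3 = 3.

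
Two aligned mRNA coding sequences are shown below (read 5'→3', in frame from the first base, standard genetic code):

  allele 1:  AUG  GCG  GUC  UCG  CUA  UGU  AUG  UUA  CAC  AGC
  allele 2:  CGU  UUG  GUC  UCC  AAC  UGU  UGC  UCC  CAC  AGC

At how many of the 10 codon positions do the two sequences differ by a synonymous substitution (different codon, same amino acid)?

1

Codon 1: AUG Met / CGU Arg — nonsynonymous.
Codon 2: GCG Ala / UUG Leu — nonsynonymous.
Codon 3: GUC Val / GUC Val — identical.
Codon 4: UCG Ser / UCC Ser — synonymous.
Codon 5: CUA Leu / AAC Asn — nonsynonymous.
Codon 6: UGU Cys / UGU Cys — identical.
Codon 7: AUG Met / UGC Cys — nonsynonymous.
Codon 8: UUA Leu / UCC Ser — nonsynonymous.
Codon 9: CAC His / CAC His — identical.
Codon 10: AGC Ser / AGC Ser — identical.
Synonymous differences: 1.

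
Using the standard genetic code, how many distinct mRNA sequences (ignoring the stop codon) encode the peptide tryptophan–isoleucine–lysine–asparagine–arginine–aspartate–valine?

Trp: 1 codon.
Ile: 3 codons.
Lys: 2 codons.
Asn: 2 codons.
Arg: 6 codons.
Asp: 2 codons.
Val: 4 codons.
1 × 3 × 2 × 2 × 6 × 2 × 4 = 576.

576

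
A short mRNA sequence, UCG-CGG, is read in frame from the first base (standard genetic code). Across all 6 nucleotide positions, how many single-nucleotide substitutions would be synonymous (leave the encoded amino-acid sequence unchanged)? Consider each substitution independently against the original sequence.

7

Codon 1 (UCG, Ser): 3 synonymous substitutions.
Codon 2 (CGG, Arg): 4 synonymous substitutions.
Total: 3 + 4 = 7.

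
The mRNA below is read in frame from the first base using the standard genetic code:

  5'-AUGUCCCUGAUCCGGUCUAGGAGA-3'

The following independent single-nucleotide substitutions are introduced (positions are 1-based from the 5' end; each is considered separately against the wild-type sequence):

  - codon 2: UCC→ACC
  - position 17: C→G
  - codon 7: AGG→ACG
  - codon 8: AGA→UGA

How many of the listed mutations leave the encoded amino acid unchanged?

Codon 2: UCC (Ser) → ACC (Thr) — missense.
Codon 6: UCU (Ser) → UGU (Cys) — missense.
Codon 7: AGG (Arg) → ACG (Thr) — missense.
Codon 8: AGA (Arg) → UGA (Stop) — nonsense.
Synonymous: 0 of 4.

0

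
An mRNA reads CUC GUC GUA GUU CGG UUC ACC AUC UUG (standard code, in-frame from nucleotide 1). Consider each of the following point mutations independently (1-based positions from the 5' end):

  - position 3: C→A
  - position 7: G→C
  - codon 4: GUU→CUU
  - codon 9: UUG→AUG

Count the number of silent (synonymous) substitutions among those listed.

Codon 1: CUC (Leu) → CUA (Leu) — synonymous.
Codon 3: GUA (Val) → CUA (Leu) — missense.
Codon 4: GUU (Val) → CUU (Leu) — missense.
Codon 9: UUG (Leu) → AUG (Met) — missense.
Synonymous: 1 of 4.

1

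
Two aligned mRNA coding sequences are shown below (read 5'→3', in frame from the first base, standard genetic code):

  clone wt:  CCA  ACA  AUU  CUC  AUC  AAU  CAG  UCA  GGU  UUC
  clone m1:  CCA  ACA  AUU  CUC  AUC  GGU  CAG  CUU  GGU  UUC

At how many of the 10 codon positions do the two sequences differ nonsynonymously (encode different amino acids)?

Codon 1: CCA Pro / CCA Pro — identical.
Codon 2: ACA Thr / ACA Thr — identical.
Codon 3: AUU Ile / AUU Ile — identical.
Codon 4: CUC Leu / CUC Leu — identical.
Codon 5: AUC Ile / AUC Ile — identical.
Codon 6: AAU Asn / GGU Gly — nonsynonymous.
Codon 7: CAG Gln / CAG Gln — identical.
Codon 8: UCA Ser / CUU Leu — nonsynonymous.
Codon 9: GGU Gly / GGU Gly — identical.
Codon 10: UUC Phe / UUC Phe — identical.
Nonsynonymous differences: 2.

2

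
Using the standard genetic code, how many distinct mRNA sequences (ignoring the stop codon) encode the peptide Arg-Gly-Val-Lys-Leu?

1152

Arg: 6 codons.
Gly: 4 codons.
Val: 4 codons.
Lys: 2 codons.
Leu: 6 codons.
6 × 4 × 4 × 2 × 6 = 1152.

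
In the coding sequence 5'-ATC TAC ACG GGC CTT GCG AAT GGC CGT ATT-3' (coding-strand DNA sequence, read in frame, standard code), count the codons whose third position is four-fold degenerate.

Codon 1 ATC (Ile): third position 3-fold.
Codon 2 TAC (Tyr): third position 2-fold.
Codon 3 ACG (Thr): third position 4-fold.
Codon 4 GGC (Gly): third position 4-fold.
Codon 5 CTT (Leu): third position 4-fold.
Codon 6 GCG (Ala): third position 4-fold.
Codon 7 AAT (Asn): third position 2-fold.
Codon 8 GGC (Gly): third position 4-fold.
Codon 9 CGT (Arg): third position 4-fold.
Codon 10 ATT (Ile): third position 3-fold.
Four-fold degenerate third positions: 6.

6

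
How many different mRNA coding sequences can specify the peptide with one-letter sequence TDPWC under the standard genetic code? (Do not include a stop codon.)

64

Thr: 4 codons.
Asp: 2 codons.
Pro: 4 codons.
Trp: 1 codon.
Cys: 2 codons.
4 × 2 × 4 × 1 × 2 = 64.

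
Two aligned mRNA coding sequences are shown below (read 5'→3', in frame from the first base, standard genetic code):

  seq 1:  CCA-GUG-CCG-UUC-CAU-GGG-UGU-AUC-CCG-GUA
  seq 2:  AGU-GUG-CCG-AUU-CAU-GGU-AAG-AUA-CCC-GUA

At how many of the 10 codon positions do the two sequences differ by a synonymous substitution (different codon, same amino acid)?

3

Codon 1: CCA Pro / AGU Ser — nonsynonymous.
Codon 2: GUG Val / GUG Val — identical.
Codon 3: CCG Pro / CCG Pro — identical.
Codon 4: UUC Phe / AUU Ile — nonsynonymous.
Codon 5: CAU His / CAU His — identical.
Codon 6: GGG Gly / GGU Gly — synonymous.
Codon 7: UGU Cys / AAG Lys — nonsynonymous.
Codon 8: AUC Ile / AUA Ile — synonymous.
Codon 9: CCG Pro / CCC Pro — synonymous.
Codon 10: GUA Val / GUA Val — identical.
Synonymous differences: 3.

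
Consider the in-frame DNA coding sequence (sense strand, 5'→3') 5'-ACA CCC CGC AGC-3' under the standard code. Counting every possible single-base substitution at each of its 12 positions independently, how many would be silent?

10

Codon 1 (ACA, Thr): 3 synonymous substitutions.
Codon 2 (CCC, Pro): 3 synonymous substitutions.
Codon 3 (CGC, Arg): 3 synonymous substitutions.
Codon 4 (AGC, Ser): 1 synonymous substitution.
Total: 3 + 3 + 3 + 1 = 10.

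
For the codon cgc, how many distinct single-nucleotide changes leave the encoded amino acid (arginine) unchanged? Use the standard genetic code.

3

Position 1: none → 0 synonymous.
Position 2: none → 0 synonymous.
Position 3: CGU, CGA, CGG → 3 synonymous.
Total: 0 + 0 + 3 = 3.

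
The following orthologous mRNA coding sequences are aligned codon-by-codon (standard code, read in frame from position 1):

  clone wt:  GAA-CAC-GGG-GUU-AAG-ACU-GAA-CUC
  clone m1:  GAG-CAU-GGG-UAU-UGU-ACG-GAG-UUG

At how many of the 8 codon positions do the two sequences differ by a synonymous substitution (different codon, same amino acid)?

5

Codon 1: GAA Glu / GAG Glu — synonymous.
Codon 2: CAC His / CAU His — synonymous.
Codon 3: GGG Gly / GGG Gly — identical.
Codon 4: GUU Val / UAU Tyr — nonsynonymous.
Codon 5: AAG Lys / UGU Cys — nonsynonymous.
Codon 6: ACU Thr / ACG Thr — synonymous.
Codon 7: GAA Glu / GAG Glu — synonymous.
Codon 8: CUC Leu / UUG Leu — synonymous.
Synonymous differences: 5.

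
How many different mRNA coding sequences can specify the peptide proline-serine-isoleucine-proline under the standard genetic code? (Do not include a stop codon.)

288

Pro: 4 codons.
Ser: 6 codons.
Ile: 3 codons.
Pro: 4 codons.
4 × 6 × 3 × 4 = 288.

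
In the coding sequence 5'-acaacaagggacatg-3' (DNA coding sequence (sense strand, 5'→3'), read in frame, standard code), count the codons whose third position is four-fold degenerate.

Codon 1 ACA (Thr): third position 4-fold.
Codon 2 ACA (Thr): third position 4-fold.
Codon 3 AGG (Arg): third position 2-fold.
Codon 4 GAC (Asp): third position 2-fold.
Codon 5 ATG (Met): third position 1-fold.
Four-fold degenerate third positions: 2.

2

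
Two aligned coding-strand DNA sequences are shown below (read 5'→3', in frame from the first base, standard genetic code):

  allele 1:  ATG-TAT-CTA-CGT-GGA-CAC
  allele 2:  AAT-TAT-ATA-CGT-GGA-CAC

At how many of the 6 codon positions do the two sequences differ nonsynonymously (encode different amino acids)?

Codon 1: ATG Met / AAT Asn — nonsynonymous.
Codon 2: TAT Tyr / TAT Tyr — identical.
Codon 3: CTA Leu / ATA Ile — nonsynonymous.
Codon 4: CGT Arg / CGT Arg — identical.
Codon 5: GGA Gly / GGA Gly — identical.
Codon 6: CAC His / CAC His — identical.
Nonsynonymous differences: 2.

2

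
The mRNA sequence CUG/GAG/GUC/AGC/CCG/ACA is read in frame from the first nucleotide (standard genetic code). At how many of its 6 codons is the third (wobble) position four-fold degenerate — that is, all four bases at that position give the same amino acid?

4

Codon 1 CUG (Leu): third position 4-fold.
Codon 2 GAG (Glu): third position 2-fold.
Codon 3 GUC (Val): third position 4-fold.
Codon 4 AGC (Ser): third position 2-fold.
Codon 5 CCG (Pro): third position 4-fold.
Codon 6 ACA (Thr): third position 4-fold.
Four-fold degenerate third positions: 4.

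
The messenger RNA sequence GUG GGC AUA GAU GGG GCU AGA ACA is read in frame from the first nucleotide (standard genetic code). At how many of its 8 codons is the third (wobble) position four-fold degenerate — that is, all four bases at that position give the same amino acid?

5

Codon 1 GUG (Val): third position 4-fold.
Codon 2 GGC (Gly): third position 4-fold.
Codon 3 AUA (Ile): third position 3-fold.
Codon 4 GAU (Asp): third position 2-fold.
Codon 5 GGG (Gly): third position 4-fold.
Codon 6 GCU (Ala): third position 4-fold.
Codon 7 AGA (Arg): third position 2-fold.
Codon 8 ACA (Thr): third position 4-fold.
Four-fold degenerate third positions: 5.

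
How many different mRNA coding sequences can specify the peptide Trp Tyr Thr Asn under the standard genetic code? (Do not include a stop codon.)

Trp: 1 codon.
Tyr: 2 codons.
Thr: 4 codons.
Asn: 2 codons.
1 × 2 × 4 × 2 = 16.

16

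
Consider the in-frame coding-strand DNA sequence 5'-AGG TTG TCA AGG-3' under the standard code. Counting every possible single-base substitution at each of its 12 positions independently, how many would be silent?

Codon 1 (AGG, Arg): 2 synonymous substitutions.
Codon 2 (TTG, Leu): 2 synonymous substitutions.
Codon 3 (TCA, Ser): 3 synonymous substitutions.
Codon 4 (AGG, Arg): 2 synonymous substitutions.
Total: 2 + 2 + 3 + 2 = 9.

9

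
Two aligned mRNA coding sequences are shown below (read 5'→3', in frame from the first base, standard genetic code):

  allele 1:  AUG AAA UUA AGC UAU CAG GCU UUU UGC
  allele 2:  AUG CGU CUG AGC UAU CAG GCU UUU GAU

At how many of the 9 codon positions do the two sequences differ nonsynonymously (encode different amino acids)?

Codon 1: AUG Met / AUG Met — identical.
Codon 2: AAA Lys / CGU Arg — nonsynonymous.
Codon 3: UUA Leu / CUG Leu — synonymous.
Codon 4: AGC Ser / AGC Ser — identical.
Codon 5: UAU Tyr / UAU Tyr — identical.
Codon 6: CAG Gln / CAG Gln — identical.
Codon 7: GCU Ala / GCU Ala — identical.
Codon 8: UUU Phe / UUU Phe — identical.
Codon 9: UGC Cys / GAU Asp — nonsynonymous.
Nonsynonymous differences: 2.

2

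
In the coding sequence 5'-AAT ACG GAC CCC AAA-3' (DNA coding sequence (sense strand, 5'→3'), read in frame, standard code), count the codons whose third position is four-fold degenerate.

Codon 1 AAT (Asn): third position 2-fold.
Codon 2 ACG (Thr): third position 4-fold.
Codon 3 GAC (Asp): third position 2-fold.
Codon 4 CCC (Pro): third position 4-fold.
Codon 5 AAA (Lys): third position 2-fold.
Four-fold degenerate third positions: 2.

2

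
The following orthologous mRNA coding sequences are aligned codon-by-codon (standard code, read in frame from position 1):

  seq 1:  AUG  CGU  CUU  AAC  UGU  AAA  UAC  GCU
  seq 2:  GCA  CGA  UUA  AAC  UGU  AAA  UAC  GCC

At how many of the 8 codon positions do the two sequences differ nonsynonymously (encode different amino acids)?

1

Codon 1: AUG Met / GCA Ala — nonsynonymous.
Codon 2: CGU Arg / CGA Arg — synonymous.
Codon 3: CUU Leu / UUA Leu — synonymous.
Codon 4: AAC Asn / AAC Asn — identical.
Codon 5: UGU Cys / UGU Cys — identical.
Codon 6: AAA Lys / AAA Lys — identical.
Codon 7: UAC Tyr / UAC Tyr — identical.
Codon 8: GCU Ala / GCC Ala — synonymous.
Nonsynonymous differences: 1.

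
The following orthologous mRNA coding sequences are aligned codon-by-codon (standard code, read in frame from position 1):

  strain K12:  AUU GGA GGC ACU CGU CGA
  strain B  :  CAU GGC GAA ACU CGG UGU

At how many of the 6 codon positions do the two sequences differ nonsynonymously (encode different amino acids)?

3

Codon 1: AUU Ile / CAU His — nonsynonymous.
Codon 2: GGA Gly / GGC Gly — synonymous.
Codon 3: GGC Gly / GAA Glu — nonsynonymous.
Codon 4: ACU Thr / ACU Thr — identical.
Codon 5: CGU Arg / CGG Arg — synonymous.
Codon 6: CGA Arg / UGU Cys — nonsynonymous.
Nonsynonymous differences: 3.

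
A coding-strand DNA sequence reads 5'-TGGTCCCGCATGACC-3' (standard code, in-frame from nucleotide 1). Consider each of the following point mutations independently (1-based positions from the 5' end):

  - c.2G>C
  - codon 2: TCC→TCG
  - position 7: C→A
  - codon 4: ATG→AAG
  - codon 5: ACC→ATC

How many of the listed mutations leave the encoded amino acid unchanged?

Codon 1: TGG (Trp) → TCG (Ser) — missense.
Codon 2: TCC (Ser) → TCG (Ser) — synonymous.
Codon 3: CGC (Arg) → AGC (Ser) — missense.
Codon 4: ATG (Met) → AAG (Lys) — missense.
Codon 5: ACC (Thr) → ATC (Ile) — missense.
Synonymous: 1 of 5.

1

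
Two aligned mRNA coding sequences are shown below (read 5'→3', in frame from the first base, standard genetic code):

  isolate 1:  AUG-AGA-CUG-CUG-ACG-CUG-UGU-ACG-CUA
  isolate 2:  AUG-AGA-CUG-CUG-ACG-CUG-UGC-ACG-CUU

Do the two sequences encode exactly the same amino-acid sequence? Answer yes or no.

yes

Codon 1: AUG Met / AUG Met — identical.
Codon 2: AGA Arg / AGA Arg — identical.
Codon 3: CUG Leu / CUG Leu — identical.
Codon 4: CUG Leu / CUG Leu — identical.
Codon 5: ACG Thr / ACG Thr — identical.
Codon 6: CUG Leu / CUG Leu — identical.
Codon 7: UGU Cys / UGC Cys — synonymous.
Codon 8: ACG Thr / ACG Thr — identical.
Codon 9: CUA Leu / CUU Leu — synonymous.
Nonsynonymous differences: 0 → same protein.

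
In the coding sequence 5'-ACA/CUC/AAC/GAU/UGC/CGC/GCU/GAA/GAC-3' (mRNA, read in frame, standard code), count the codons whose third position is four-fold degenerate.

4

Codon 1 ACA (Thr): third position 4-fold.
Codon 2 CUC (Leu): third position 4-fold.
Codon 3 AAC (Asn): third position 2-fold.
Codon 4 GAU (Asp): third position 2-fold.
Codon 5 UGC (Cys): third position 2-fold.
Codon 6 CGC (Arg): third position 4-fold.
Codon 7 GCU (Ala): third position 4-fold.
Codon 8 GAA (Glu): third position 2-fold.
Codon 9 GAC (Asp): third position 2-fold.
Four-fold degenerate third positions: 4.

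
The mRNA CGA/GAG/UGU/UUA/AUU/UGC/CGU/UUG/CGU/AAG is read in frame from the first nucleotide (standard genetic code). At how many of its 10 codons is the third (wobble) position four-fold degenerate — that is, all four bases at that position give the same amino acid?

Codon 1 CGA (Arg): third position 4-fold.
Codon 2 GAG (Glu): third position 2-fold.
Codon 3 UGU (Cys): third position 2-fold.
Codon 4 UUA (Leu): third position 2-fold.
Codon 5 AUU (Ile): third position 3-fold.
Codon 6 UGC (Cys): third position 2-fold.
Codon 7 CGU (Arg): third position 4-fold.
Codon 8 UUG (Leu): third position 2-fold.
Codon 9 CGU (Arg): third position 4-fold.
Codon 10 AAG (Lys): third position 2-fold.
Four-fold degenerate third positions: 3.

3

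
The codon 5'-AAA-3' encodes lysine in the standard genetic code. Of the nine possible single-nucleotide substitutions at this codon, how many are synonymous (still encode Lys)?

Position 1: none → 0 synonymous.
Position 2: none → 0 synonymous.
Position 3: AAG → 1 synonymous.
Total: 0 + 0 + 1 = 1.

1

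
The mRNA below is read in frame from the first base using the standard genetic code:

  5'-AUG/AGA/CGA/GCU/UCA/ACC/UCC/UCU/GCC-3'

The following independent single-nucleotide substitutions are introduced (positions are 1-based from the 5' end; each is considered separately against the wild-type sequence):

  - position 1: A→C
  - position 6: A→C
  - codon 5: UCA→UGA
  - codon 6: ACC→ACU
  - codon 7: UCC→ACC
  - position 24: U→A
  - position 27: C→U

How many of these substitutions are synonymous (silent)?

Codon 1: AUG (Met) → CUG (Leu) — missense.
Codon 2: AGA (Arg) → AGC (Ser) — missense.
Codon 5: UCA (Ser) → UGA (Stop) — nonsense.
Codon 6: ACC (Thr) → ACU (Thr) — synonymous.
Codon 7: UCC (Ser) → ACC (Thr) — missense.
Codon 8: UCU (Ser) → UCA (Ser) — synonymous.
Codon 9: GCC (Ala) → GCU (Ala) — synonymous.
Synonymous: 3 of 7.

3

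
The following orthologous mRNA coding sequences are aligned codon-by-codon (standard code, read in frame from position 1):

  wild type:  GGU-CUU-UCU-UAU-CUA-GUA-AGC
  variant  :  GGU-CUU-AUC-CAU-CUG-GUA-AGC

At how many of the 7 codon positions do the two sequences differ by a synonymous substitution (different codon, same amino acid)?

1

Codon 1: GGU Gly / GGU Gly — identical.
Codon 2: CUU Leu / CUU Leu — identical.
Codon 3: UCU Ser / AUC Ile — nonsynonymous.
Codon 4: UAU Tyr / CAU His — nonsynonymous.
Codon 5: CUA Leu / CUG Leu — synonymous.
Codon 6: GUA Val / GUA Val — identical.
Codon 7: AGC Ser / AGC Ser — identical.
Synonymous differences: 1.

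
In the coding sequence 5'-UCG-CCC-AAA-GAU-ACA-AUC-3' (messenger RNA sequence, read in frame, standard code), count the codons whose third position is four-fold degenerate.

Codon 1 UCG (Ser): third position 4-fold.
Codon 2 CCC (Pro): third position 4-fold.
Codon 3 AAA (Lys): third position 2-fold.
Codon 4 GAU (Asp): third position 2-fold.
Codon 5 ACA (Thr): third position 4-fold.
Codon 6 AUC (Ile): third position 3-fold.
Four-fold degenerate third positions: 3.

3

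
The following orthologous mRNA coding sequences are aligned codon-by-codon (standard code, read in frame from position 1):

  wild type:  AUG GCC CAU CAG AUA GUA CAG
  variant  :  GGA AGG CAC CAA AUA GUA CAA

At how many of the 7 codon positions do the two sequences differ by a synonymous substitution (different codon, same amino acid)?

3

Codon 1: AUG Met / GGA Gly — nonsynonymous.
Codon 2: GCC Ala / AGG Arg — nonsynonymous.
Codon 3: CAU His / CAC His — synonymous.
Codon 4: CAG Gln / CAA Gln — synonymous.
Codon 5: AUA Ile / AUA Ile — identical.
Codon 6: GUA Val / GUA Val — identical.
Codon 7: CAG Gln / CAA Gln — synonymous.
Synonymous differences: 3.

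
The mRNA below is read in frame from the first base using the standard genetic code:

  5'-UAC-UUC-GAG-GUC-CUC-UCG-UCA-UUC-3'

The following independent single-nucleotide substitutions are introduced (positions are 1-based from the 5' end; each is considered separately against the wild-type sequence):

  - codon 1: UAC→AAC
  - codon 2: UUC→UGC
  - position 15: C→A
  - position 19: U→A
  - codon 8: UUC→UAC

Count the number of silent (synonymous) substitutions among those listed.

1

Codon 1: UAC (Tyr) → AAC (Asn) — missense.
Codon 2: UUC (Phe) → UGC (Cys) — missense.
Codon 5: CUC (Leu) → CUA (Leu) — synonymous.
Codon 7: UCA (Ser) → ACA (Thr) — missense.
Codon 8: UUC (Phe) → UAC (Tyr) — missense.
Synonymous: 1 of 5.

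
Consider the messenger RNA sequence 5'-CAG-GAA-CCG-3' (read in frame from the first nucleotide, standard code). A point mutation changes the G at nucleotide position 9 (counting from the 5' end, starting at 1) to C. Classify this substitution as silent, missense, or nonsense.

silent

Position 9 falls in codon 3: CCG → Pro.
After the substitution the codon is CCC → Pro.
Both encode Pro, so the change is synonymous.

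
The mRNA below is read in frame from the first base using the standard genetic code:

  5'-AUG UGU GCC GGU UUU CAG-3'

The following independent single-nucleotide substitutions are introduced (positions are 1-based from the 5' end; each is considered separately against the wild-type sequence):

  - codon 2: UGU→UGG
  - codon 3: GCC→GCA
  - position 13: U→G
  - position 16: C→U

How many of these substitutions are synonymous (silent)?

Codon 2: UGU (Cys) → UGG (Trp) — missense.
Codon 3: GCC (Ala) → GCA (Ala) — synonymous.
Codon 5: UUU (Phe) → GUU (Val) — missense.
Codon 6: CAG (Gln) → UAG (Stop) — nonsense.
Synonymous: 1 of 4.

1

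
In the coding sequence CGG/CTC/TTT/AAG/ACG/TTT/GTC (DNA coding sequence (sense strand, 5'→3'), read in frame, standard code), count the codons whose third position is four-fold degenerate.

Codon 1 CGG (Arg): third position 4-fold.
Codon 2 CTC (Leu): third position 4-fold.
Codon 3 TTT (Phe): third position 2-fold.
Codon 4 AAG (Lys): third position 2-fold.
Codon 5 ACG (Thr): third position 4-fold.
Codon 6 TTT (Phe): third position 2-fold.
Codon 7 GTC (Val): third position 4-fold.
Four-fold degenerate third positions: 4.

4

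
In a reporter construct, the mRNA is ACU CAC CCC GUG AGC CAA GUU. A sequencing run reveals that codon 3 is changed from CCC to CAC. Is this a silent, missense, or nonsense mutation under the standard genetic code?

missense

Position 8 falls in codon 3: CCC → Pro.
After the substitution the codon is CAC → His.
Pro ≠ His, so this is a missense mutation.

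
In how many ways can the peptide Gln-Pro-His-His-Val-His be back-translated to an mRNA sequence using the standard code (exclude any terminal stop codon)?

Gln: 2 codons.
Pro: 4 codons.
His: 2 codons.
His: 2 codons.
Val: 4 codons.
His: 2 codons.
2 × 4 × 2 × 2 × 4 × 2 = 256.

256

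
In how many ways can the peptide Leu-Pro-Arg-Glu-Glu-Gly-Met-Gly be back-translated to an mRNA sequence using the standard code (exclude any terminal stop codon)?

9216

Leu: 6 codons.
Pro: 4 codons.
Arg: 6 codons.
Glu: 2 codons.
Glu: 2 codons.
Gly: 4 codons.
Met: 1 codon.
Gly: 4 codons.
6 × 4 × 6 × 2 × 2 × 4 × 1 × 4 = 9216.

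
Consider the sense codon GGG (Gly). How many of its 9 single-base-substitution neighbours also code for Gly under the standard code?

3

Position 1: none → 0 synonymous.
Position 2: none → 0 synonymous.
Position 3: GGU, GGC, GGA → 3 synonymous.
Total: 0 + 0 + 3 = 3.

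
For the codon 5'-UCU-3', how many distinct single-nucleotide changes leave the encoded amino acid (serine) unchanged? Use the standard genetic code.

Position 1: none → 0 synonymous.
Position 2: none → 0 synonymous.
Position 3: UCC, UCA, UCG → 3 synonymous.
Total: 0 + 0 + 3 = 3.

3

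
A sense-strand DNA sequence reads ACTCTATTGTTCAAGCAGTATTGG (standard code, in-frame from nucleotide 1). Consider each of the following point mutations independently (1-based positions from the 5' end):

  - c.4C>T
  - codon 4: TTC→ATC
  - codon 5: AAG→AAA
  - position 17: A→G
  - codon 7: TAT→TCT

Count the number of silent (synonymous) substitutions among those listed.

Codon 2: CTA (Leu) → TTA (Leu) — synonymous.
Codon 4: TTC (Phe) → ATC (Ile) — missense.
Codon 5: AAG (Lys) → AAA (Lys) — synonymous.
Codon 6: CAG (Gln) → CGG (Arg) — missense.
Codon 7: TAT (Tyr) → TCT (Ser) — missense.
Synonymous: 2 of 5.

2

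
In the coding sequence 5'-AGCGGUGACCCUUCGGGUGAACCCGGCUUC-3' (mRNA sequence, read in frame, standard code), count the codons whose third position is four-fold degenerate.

6

Codon 1 AGC (Ser): third position 2-fold.
Codon 2 GGU (Gly): third position 4-fold.
Codon 3 GAC (Asp): third position 2-fold.
Codon 4 CCU (Pro): third position 4-fold.
Codon 5 UCG (Ser): third position 4-fold.
Codon 6 GGU (Gly): third position 4-fold.
Codon 7 GAA (Glu): third position 2-fold.
Codon 8 CCC (Pro): third position 4-fold.
Codon 9 GGC (Gly): third position 4-fold.
Codon 10 UUC (Phe): third position 2-fold.
Four-fold degenerate third positions: 6.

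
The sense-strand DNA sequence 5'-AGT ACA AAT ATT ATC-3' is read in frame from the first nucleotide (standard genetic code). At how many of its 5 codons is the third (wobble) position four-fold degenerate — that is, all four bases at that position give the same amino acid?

Codon 1 AGT (Ser): third position 2-fold.
Codon 2 ACA (Thr): third position 4-fold.
Codon 3 AAT (Asn): third position 2-fold.
Codon 4 ATT (Ile): third position 3-fold.
Codon 5 ATC (Ile): third position 3-fold.
Four-fold degenerate third positions: 1.

1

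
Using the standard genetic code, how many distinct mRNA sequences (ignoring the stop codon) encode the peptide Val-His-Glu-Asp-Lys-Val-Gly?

Val: 4 codons.
His: 2 codons.
Glu: 2 codons.
Asp: 2 codons.
Lys: 2 codons.
Val: 4 codons.
Gly: 4 codons.
4 × 2 × 2 × 2 × 2 × 4 × 4 = 1024.

1024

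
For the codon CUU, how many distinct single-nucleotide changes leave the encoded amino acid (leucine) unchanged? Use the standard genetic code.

3

Position 1: none → 0 synonymous.
Position 2: none → 0 synonymous.
Position 3: CUC, CUA, CUG → 3 synonymous.
Total: 0 + 0 + 3 = 3.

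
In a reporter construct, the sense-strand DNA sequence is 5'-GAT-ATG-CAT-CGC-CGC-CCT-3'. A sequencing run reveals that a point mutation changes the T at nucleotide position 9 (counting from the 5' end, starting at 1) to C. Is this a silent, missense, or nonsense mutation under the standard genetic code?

silent

Position 9 falls in codon 3: CAT → His.
After the substitution the codon is CAC → His.
Both encode His, so the change is synonymous.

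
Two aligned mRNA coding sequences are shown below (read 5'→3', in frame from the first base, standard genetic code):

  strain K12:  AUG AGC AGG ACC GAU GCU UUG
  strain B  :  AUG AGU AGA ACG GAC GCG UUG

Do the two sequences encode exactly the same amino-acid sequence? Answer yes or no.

Codon 1: AUG Met / AUG Met — identical.
Codon 2: AGC Ser / AGU Ser — synonymous.
Codon 3: AGG Arg / AGA Arg — synonymous.
Codon 4: ACC Thr / ACG Thr — synonymous.
Codon 5: GAU Asp / GAC Asp — synonymous.
Codon 6: GCU Ala / GCG Ala — synonymous.
Codon 7: UUG Leu / UUG Leu — identical.
Nonsynonymous differences: 0 → same protein.

yes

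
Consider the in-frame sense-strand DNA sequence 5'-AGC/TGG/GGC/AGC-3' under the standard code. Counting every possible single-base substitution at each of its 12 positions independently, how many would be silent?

Codon 1 (AGC, Ser): 1 synonymous substitution.
Codon 2 (TGG, Trp): 0 synonymous substitutions.
Codon 3 (GGC, Gly): 3 synonymous substitutions.
Codon 4 (AGC, Ser): 1 synonymous substitution.
Total: 1 + 0 + 3 + 1 = 5.

5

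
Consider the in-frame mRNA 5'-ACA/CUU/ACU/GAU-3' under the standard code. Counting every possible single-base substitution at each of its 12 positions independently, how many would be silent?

Codon 1 (ACA, Thr): 3 synonymous substitutions.
Codon 2 (CUU, Leu): 3 synonymous substitutions.
Codon 3 (ACU, Thr): 3 synonymous substitutions.
Codon 4 (GAU, Asp): 1 synonymous substitution.
Total: 3 + 3 + 3 + 1 = 10.

10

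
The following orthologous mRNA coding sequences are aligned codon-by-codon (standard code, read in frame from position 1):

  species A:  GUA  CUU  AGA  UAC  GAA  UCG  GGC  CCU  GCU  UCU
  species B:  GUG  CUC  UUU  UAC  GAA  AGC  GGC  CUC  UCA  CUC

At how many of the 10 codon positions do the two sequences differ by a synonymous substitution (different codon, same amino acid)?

3

Codon 1: GUA Val / GUG Val — synonymous.
Codon 2: CUU Leu / CUC Leu — synonymous.
Codon 3: AGA Arg / UUU Phe — nonsynonymous.
Codon 4: UAC Tyr / UAC Tyr — identical.
Codon 5: GAA Glu / GAA Glu — identical.
Codon 6: UCG Ser / AGC Ser — synonymous.
Codon 7: GGC Gly / GGC Gly — identical.
Codon 8: CCU Pro / CUC Leu — nonsynonymous.
Codon 9: GCU Ala / UCA Ser — nonsynonymous.
Codon 10: UCU Ser / CUC Leu — nonsynonymous.
Synonymous differences: 3.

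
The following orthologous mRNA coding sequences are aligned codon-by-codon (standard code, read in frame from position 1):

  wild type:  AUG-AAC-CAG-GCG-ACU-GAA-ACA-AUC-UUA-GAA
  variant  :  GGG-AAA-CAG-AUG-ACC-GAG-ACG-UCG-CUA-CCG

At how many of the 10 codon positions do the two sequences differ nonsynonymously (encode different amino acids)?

Codon 1: AUG Met / GGG Gly — nonsynonymous.
Codon 2: AAC Asn / AAA Lys — nonsynonymous.
Codon 3: CAG Gln / CAG Gln — identical.
Codon 4: GCG Ala / AUG Met — nonsynonymous.
Codon 5: ACU Thr / ACC Thr — synonymous.
Codon 6: GAA Glu / GAG Glu — synonymous.
Codon 7: ACA Thr / ACG Thr — synonymous.
Codon 8: AUC Ile / UCG Ser — nonsynonymous.
Codon 9: UUA Leu / CUA Leu — synonymous.
Codon 10: GAA Glu / CCG Pro — nonsynonymous.
Nonsynonymous differences: 5.

5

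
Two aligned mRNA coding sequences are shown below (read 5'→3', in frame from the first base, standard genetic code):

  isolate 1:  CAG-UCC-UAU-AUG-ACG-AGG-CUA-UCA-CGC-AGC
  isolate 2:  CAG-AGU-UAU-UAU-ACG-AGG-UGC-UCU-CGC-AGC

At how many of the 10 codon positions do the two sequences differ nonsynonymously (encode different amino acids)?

Codon 1: CAG Gln / CAG Gln — identical.
Codon 2: UCC Ser / AGU Ser — synonymous.
Codon 3: UAU Tyr / UAU Tyr — identical.
Codon 4: AUG Met / UAU Tyr — nonsynonymous.
Codon 5: ACG Thr / ACG Thr — identical.
Codon 6: AGG Arg / AGG Arg — identical.
Codon 7: CUA Leu / UGC Cys — nonsynonymous.
Codon 8: UCA Ser / UCU Ser — synonymous.
Codon 9: CGC Arg / CGC Arg — identical.
Codon 10: AGC Ser / AGC Ser — identical.
Nonsynonymous differences: 2.

2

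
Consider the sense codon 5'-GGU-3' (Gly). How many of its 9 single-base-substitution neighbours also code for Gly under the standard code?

3

Position 1: none → 0 synonymous.
Position 2: none → 0 synonymous.
Position 3: GGC, GGA, GGG → 3 synonymous.
Total: 0 + 0 + 3 = 3.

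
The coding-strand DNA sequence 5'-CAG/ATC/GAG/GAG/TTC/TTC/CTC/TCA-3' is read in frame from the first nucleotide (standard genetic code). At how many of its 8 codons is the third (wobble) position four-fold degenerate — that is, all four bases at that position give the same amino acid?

Codon 1 CAG (Gln): third position 2-fold.
Codon 2 ATC (Ile): third position 3-fold.
Codon 3 GAG (Glu): third position 2-fold.
Codon 4 GAG (Glu): third position 2-fold.
Codon 5 TTC (Phe): third position 2-fold.
Codon 6 TTC (Phe): third position 2-fold.
Codon 7 CTC (Leu): third position 4-fold.
Codon 8 TCA (Ser): third position 4-fold.
Four-fold degenerate third positions: 2.

2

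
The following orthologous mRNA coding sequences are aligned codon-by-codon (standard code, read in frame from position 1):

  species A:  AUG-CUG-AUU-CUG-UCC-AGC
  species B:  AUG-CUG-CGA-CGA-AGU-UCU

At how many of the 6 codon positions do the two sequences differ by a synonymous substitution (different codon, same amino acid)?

2

Codon 1: AUG Met / AUG Met — identical.
Codon 2: CUG Leu / CUG Leu — identical.
Codon 3: AUU Ile / CGA Arg — nonsynonymous.
Codon 4: CUG Leu / CGA Arg — nonsynonymous.
Codon 5: UCC Ser / AGU Ser — synonymous.
Codon 6: AGC Ser / UCU Ser — synonymous.
Synonymous differences: 2.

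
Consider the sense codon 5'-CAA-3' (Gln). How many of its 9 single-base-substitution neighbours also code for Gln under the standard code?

Position 1: none → 0 synonymous.
Position 2: none → 0 synonymous.
Position 3: CAG → 1 synonymous.
Total: 0 + 0 + 1 = 1.

1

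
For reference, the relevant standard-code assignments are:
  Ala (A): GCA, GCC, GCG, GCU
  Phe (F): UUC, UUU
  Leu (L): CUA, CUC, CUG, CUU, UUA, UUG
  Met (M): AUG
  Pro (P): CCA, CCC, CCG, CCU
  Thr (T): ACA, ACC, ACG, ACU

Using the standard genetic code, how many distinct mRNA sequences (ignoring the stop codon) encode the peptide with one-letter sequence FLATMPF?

Phe: 2 codons.
Leu: 6 codons.
Ala: 4 codons.
Thr: 4 codons.
Met: 1 codon.
Pro: 4 codons.
Phe: 2 codons.
2 × 6 × 4 × 4 × 1 × 4 × 2 = 1536.

1536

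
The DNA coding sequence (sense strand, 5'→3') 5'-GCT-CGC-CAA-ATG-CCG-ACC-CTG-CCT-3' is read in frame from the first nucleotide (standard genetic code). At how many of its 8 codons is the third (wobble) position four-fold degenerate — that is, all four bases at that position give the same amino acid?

Codon 1 GCT (Ala): third position 4-fold.
Codon 2 CGC (Arg): third position 4-fold.
Codon 3 CAA (Gln): third position 2-fold.
Codon 4 ATG (Met): third position 1-fold.
Codon 5 CCG (Pro): third position 4-fold.
Codon 6 ACC (Thr): third position 4-fold.
Codon 7 CTG (Leu): third position 4-fold.
Codon 8 CCT (Pro): third position 4-fold.
Four-fold degenerate third positions: 6.

6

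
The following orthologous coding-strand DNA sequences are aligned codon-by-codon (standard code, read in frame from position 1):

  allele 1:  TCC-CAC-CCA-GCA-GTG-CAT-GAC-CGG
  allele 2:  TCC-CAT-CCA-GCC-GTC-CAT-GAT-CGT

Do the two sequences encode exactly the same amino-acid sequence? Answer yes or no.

yes

Codon 1: TCC Ser / TCC Ser — identical.
Codon 2: CAC His / CAT His — synonymous.
Codon 3: CCA Pro / CCA Pro — identical.
Codon 4: GCA Ala / GCC Ala — synonymous.
Codon 5: GTG Val / GTC Val — synonymous.
Codon 6: CAT His / CAT His — identical.
Codon 7: GAC Asp / GAT Asp — synonymous.
Codon 8: CGG Arg / CGT Arg — synonymous.
Nonsynonymous differences: 0 → same protein.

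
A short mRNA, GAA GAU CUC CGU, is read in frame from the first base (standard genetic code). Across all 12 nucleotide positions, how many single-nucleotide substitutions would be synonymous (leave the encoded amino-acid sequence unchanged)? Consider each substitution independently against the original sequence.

8

Codon 1 (GAA, Glu): 1 synonymous substitution.
Codon 2 (GAU, Asp): 1 synonymous substitution.
Codon 3 (CUC, Leu): 3 synonymous substitutions.
Codon 4 (CGU, Arg): 3 synonymous substitutions.
Total: 1 + 1 + 3 + 3 = 8.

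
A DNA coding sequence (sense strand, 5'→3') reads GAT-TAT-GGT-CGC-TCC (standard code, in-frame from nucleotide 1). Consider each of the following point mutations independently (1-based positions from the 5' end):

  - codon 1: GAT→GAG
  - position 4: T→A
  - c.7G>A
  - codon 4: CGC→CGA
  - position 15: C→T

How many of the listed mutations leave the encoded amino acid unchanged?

2

Codon 1: GAT (Asp) → GAG (Glu) — missense.
Codon 2: TAT (Tyr) → AAT (Asn) — missense.
Codon 3: GGT (Gly) → AGT (Ser) — missense.
Codon 4: CGC (Arg) → CGA (Arg) — synonymous.
Codon 5: TCC (Ser) → TCT (Ser) — synonymous.
Synonymous: 2 of 5.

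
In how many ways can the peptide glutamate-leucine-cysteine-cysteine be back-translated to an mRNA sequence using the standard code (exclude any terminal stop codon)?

Glu: 2 codons.
Leu: 6 codons.
Cys: 2 codons.
Cys: 2 codons.
2 × 6 × 2 × 2 = 48.

48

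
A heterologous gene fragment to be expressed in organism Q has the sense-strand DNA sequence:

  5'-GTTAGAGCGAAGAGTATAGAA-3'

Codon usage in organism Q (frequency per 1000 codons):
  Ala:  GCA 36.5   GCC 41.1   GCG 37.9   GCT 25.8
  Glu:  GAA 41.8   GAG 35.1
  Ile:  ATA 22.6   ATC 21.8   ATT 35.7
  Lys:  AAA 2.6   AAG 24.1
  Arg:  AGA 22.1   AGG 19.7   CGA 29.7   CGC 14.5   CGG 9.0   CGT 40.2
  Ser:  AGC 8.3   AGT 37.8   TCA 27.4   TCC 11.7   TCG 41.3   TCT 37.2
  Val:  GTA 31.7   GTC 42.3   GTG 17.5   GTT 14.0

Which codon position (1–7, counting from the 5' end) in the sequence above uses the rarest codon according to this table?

1

Codon 1 GTT (Val): 14.0 per 1000.
Codon 2 AGA (Arg): 22.1 per 1000.
Codon 3 GCG (Ala): 37.9 per 1000.
Codon 4 AAG (Lys): 24.1 per 1000.
Codon 5 AGT (Ser): 37.8 per 1000.
Codon 6 ATA (Ile): 22.6 per 1000.
Codon 7 GAA (Glu): 41.8 per 1000.
Lowest frequency is 14.0 at codon 1.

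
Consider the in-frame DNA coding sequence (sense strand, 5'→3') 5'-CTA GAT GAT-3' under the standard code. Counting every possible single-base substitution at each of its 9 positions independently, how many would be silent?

6

Codon 1 (CTA, Leu): 4 synonymous substitutions.
Codon 2 (GAT, Asp): 1 synonymous substitution.
Codon 3 (GAT, Asp): 1 synonymous substitution.
Total: 4 + 1 + 1 = 6.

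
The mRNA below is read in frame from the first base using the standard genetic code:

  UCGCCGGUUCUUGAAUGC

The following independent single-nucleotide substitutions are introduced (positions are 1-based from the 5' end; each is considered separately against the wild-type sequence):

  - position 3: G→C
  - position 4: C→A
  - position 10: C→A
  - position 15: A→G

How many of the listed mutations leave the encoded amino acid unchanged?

Codon 1: UCG (Ser) → UCC (Ser) — synonymous.
Codon 2: CCG (Pro) → ACG (Thr) — missense.
Codon 4: CUU (Leu) → AUU (Ile) — missense.
Codon 5: GAA (Glu) → GAG (Glu) — synonymous.
Synonymous: 2 of 4.

2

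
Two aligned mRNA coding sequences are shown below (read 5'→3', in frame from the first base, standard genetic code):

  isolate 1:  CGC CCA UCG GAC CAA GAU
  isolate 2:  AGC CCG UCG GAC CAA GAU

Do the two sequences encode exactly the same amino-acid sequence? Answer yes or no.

Codon 1: CGC Arg / AGC Ser — nonsynonymous.
Codon 2: CCA Pro / CCG Pro — synonymous.
Codon 3: UCG Ser / UCG Ser — identical.
Codon 4: GAC Asp / GAC Asp — identical.
Codon 5: CAA Gln / CAA Gln — identical.
Codon 6: GAU Asp / GAU Asp — identical.
Nonsynonymous differences: 1 → different protein.

no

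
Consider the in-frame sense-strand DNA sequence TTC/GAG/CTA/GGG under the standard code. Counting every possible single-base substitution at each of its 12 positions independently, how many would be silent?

9

Codon 1 (TTC, Phe): 1 synonymous substitution.
Codon 2 (GAG, Glu): 1 synonymous substitution.
Codon 3 (CTA, Leu): 4 synonymous substitutions.
Codon 4 (GGG, Gly): 3 synonymous substitutions.
Total: 1 + 1 + 4 + 3 = 9.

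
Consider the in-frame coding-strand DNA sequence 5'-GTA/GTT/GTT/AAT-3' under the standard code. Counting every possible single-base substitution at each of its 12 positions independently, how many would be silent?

10

Codon 1 (GTA, Val): 3 synonymous substitutions.
Codon 2 (GTT, Val): 3 synonymous substitutions.
Codon 3 (GTT, Val): 3 synonymous substitutions.
Codon 4 (AAT, Asn): 1 synonymous substitution.
Total: 3 + 3 + 3 + 1 = 10.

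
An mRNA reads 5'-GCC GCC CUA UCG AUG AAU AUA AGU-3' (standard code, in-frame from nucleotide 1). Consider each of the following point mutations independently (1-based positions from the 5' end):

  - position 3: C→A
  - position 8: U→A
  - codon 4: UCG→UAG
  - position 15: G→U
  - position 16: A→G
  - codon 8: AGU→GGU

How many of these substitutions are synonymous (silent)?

Codon 1: GCC (Ala) → GCA (Ala) — synonymous.
Codon 3: CUA (Leu) → CAA (Gln) — missense.
Codon 4: UCG (Ser) → UAG (Stop) — nonsense.
Codon 5: AUG (Met) → AUU (Ile) — missense.
Codon 6: AAU (Asn) → GAU (Asp) — missense.
Codon 8: AGU (Ser) → GGU (Gly) — missense.
Synonymous: 1 of 6.

1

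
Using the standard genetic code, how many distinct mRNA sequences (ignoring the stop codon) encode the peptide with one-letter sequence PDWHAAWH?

Pro: 4 codons.
Asp: 2 codons.
Trp: 1 codon.
His: 2 codons.
Ala: 4 codons.
Ala: 4 codons.
Trp: 1 codon.
His: 2 codons.
4 × 2 × 1 × 2 × 4 × 4 × 1 × 2 = 512.

512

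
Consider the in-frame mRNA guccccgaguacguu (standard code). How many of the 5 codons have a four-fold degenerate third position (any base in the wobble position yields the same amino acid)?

Codon 1 GUC (Val): third position 4-fold.
Codon 2 CCC (Pro): third position 4-fold.
Codon 3 GAG (Glu): third position 2-fold.
Codon 4 UAC (Tyr): third position 2-fold.
Codon 5 GUU (Val): third position 4-fold.
Four-fold degenerate third positions: 3.

3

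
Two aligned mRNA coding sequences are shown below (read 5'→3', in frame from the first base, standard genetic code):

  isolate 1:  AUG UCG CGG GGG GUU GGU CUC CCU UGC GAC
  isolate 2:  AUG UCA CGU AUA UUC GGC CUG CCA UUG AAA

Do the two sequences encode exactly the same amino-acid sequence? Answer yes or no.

Codon 1: AUG Met / AUG Met — identical.
Codon 2: UCG Ser / UCA Ser — synonymous.
Codon 3: CGG Arg / CGU Arg — synonymous.
Codon 4: GGG Gly / AUA Ile — nonsynonymous.
Codon 5: GUU Val / UUC Phe — nonsynonymous.
Codon 6: GGU Gly / GGC Gly — synonymous.
Codon 7: CUC Leu / CUG Leu — synonymous.
Codon 8: CCU Pro / CCA Pro — synonymous.
Codon 9: UGC Cys / UUG Leu — nonsynonymous.
Codon 10: GAC Asp / AAA Lys — nonsynonymous.
Nonsynonymous differences: 4 → different protein.

no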